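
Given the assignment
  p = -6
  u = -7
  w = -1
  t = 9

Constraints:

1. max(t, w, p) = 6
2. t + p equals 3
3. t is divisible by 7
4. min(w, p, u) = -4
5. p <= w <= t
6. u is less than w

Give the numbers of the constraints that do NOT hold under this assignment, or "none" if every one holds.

1. max(9, -1, -6) = 9, not 6  FAIL
2. t + p = 9 + (-6) = 3  OK
3. 9 = 7*1 + 2, so 7 does not divide 9  FAIL
4. min(-1, -6, -7) = -7, not -4  FAIL
5. values -6 <= -1 <= 9  OK
6. u = -7, w = -1; -7 < -1  OK

Constraints 1, 3, and 4 do not hold.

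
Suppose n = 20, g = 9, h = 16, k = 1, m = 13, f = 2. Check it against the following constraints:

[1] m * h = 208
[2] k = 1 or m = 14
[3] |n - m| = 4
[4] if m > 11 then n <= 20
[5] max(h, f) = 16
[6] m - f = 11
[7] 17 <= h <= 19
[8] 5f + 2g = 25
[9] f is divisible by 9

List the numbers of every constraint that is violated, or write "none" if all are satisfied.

Constraints 3, 7, 8, and 9 are violated.

[1] m * h = 13 * 16 = 208 — holds.
[2] k = 1 = 1 (first disjunct) — holds.
[3] |20 - 13| = 7, not 4 — fails.
[4] m = 13 > 11, so we need n ≤ 20; n = 20 ≤ 20 — holds.
[5] max(16, 2) = 16 — holds.
[6] m - f = 13 - 2 = 11 — holds.
[7] h = 16 is outside [17, 19] — fails.
[8] 5f + 2g = 5(2) + 2(9) = 28, not 25 — fails.
[9] 2 = 9*0 + 2, so 9 does not divide 2 — fails.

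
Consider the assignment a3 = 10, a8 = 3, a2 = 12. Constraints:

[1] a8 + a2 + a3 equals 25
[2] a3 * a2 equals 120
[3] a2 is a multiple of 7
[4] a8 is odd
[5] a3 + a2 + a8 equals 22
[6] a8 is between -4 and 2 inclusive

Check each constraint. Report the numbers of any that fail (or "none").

Violated: 3, 5, and 6.

[1] a8 + a2 + a3 = 3 + 12 + 10 = 25 — holds.
[2] a3 * a2 = 10 * 12 = 120 — holds.
[3] 12 = 7*1 + 5, so 7 does not divide 12 — does not hold.
[4] a8 = 3 is odd — holds.
[5] a3 + a2 + a8 = 10 + 12 + 3 = 25, not 22 — does not hold.
[6] a8 = 3 is outside [-4, 2] — does not hold.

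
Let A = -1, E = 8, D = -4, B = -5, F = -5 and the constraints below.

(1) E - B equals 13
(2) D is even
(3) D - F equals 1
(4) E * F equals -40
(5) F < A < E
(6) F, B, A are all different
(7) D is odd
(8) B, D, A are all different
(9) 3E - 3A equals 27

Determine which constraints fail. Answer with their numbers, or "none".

Constraints 6, 7 are violated.

(1) E - B = 8 - (-5) = 13 — holds.
(2) D = -4 is even — holds.
(3) D - F = -4 - (-5) = 1 — holds.
(4) E * F = 8 * (-5) = -40 — holds.
(5) values -5 < -1 < 8 — holds.
(6) F = B = -5, not all different — fails.
(7) D = -4 is even — fails.
(8) values -5, -4, -1 are pairwise distinct — holds.
(9) 3E - 3A = 3(8) - 3(-1) = 27 — holds.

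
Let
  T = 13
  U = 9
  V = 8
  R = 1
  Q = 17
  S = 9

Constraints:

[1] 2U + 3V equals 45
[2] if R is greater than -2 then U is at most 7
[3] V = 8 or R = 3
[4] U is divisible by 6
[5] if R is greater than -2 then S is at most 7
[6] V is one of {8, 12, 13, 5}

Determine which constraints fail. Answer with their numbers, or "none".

[1] 2U + 3V = 2(9) + 3(8) = 42, not 45  no
[2] R = 1 > -2, so we need U ≤ 7; but U = 9 > 7  no
[3] V = 8 = 8 (first disjunct)  yes
[4] 9 = 6*1 + 3, so 6 does not divide 9  no
[5] R = 1 > -2, so we need S ≤ 7; but S = 9 > 7  no
[6] V = 8 is in {8, 12, 13, 5}  yes

Constraints 1, 2, 4, 5 are violated.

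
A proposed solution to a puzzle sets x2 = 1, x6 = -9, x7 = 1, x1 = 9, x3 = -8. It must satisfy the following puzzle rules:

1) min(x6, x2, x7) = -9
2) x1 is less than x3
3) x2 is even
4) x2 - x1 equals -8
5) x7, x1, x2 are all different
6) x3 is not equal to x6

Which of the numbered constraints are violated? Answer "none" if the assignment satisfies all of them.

1) min(-9, 1, 1) = -9 — holds.
2) x1 = 9, x3 = -8; 9 ≥ -8 (want <) — does not hold.
3) x2 = 1 is odd — does not hold.
4) x2 - x1 = 1 - 9 = -8 — holds.
5) x7 = x2 = 1, not all different — does not hold.
6) x3 = -8, x6 = -9; distinct — holds.

Constraints 2, 3, and 5 are violated.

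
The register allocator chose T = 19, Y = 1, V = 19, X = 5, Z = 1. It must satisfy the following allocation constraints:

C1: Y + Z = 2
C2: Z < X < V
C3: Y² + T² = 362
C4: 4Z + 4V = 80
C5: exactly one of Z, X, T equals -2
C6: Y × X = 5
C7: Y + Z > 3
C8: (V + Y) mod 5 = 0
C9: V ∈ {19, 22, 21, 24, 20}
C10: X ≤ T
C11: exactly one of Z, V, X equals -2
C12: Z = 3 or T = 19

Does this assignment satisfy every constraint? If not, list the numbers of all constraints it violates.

C1: Y + Z = 1 + 1 = 2 — holds.
C2: values 1 < 5 < 19 — holds.
C3: Y² + T² = 1² + 19² = 1 + 361 = 362 — holds.
C4: 4Z + 4V = 4(1) + 4(19) = 80 — holds.
C5: Z=1, X=5, T=19; 0 of them equal -2, not exactly one — does not hold.
C6: Y × X = 1 × 5 = 5 — holds.
C7: Y + Z = 1 + 1 = 2; 2 ≤ 3, bound 3 not met — does not hold.
C8: V + Y = 20; 20 mod 5 = 0 — holds.
C9: V = 19 is in {19, 22, 21, 24, 20} — holds.
C10: X = 5, T = 19; 5 ≤ 19 — holds.
C11: Z=1, V=19, X=5; 0 of them equal -2, not exactly one — does not hold.
C12: Z = 1 ≠ 3, but T = 19 = 19 (second disjunct) — holds.

Constraints 5, 7, and 11 are violated.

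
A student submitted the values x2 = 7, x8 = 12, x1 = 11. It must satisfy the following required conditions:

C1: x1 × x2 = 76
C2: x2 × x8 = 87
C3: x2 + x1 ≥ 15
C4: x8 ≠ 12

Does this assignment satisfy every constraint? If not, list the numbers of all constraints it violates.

C1: x1 × x2 = 11 × 7 = 77, not 76 — violated.
C2: x2 × x8 = 7 × 12 = 84, not 87 — violated.
C3: x2 + x1 = 7 + 11 = 18; 18 ≥ 15 — satisfied.
C4: x8 = 12, but 12 is required to differ — violated.

Violated: 1, 2, and 4.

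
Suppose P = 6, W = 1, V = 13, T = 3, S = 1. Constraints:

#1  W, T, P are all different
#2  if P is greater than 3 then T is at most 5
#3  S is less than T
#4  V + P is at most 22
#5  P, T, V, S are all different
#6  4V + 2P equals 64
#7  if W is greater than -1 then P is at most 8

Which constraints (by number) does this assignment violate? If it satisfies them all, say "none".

#1 values 1, 3, 6 are pairwise distinct  ✓
#2 P = 6 > 3, so we need T ≤ 5; T = 3 ≤ 5  ✓
#3 S = 1, T = 3; 1 < 3  ✓
#4 V + P = 13 + 6 = 19; 19 ≤ 22  ✓
#5 values 6, 3, 13, 1 are pairwise distinct  ✓
#6 4V + 2P = 4(13) + 2(6) = 64  ✓
#7 W = 1 > -1, so we need P ≤ 8; P = 6 ≤ 8  ✓

Yes — all constraints hold.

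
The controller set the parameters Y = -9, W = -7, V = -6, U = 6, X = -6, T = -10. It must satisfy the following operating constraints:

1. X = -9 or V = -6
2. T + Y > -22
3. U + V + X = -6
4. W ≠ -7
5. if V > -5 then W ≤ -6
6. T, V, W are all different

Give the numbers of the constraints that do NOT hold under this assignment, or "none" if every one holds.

1. X = -6 ≠ -9, but V = -6 = -6 (second disjunct) — satisfied.
2. T + Y = -10 + (-9) = -19; -19 > -22 — satisfied.
3. U + V + X = 6 + (-6) + (-6) = -6 — satisfied.
4. W = -7, but -7 is required to differ — violated.
5. V = -6, not > -5; antecedent false, conditional vacuously true — satisfied.
6. values -10, -6, -7 are pairwise distinct — satisfied.

The assignment fails constraint 4.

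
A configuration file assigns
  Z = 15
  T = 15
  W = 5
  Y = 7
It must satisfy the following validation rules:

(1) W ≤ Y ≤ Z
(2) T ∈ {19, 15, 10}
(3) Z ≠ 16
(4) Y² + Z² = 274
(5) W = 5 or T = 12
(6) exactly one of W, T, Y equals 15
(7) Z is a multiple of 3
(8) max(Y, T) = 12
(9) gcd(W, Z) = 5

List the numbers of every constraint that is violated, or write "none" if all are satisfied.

(1) values 5 ≤ 7 ≤ 15 — holds.
(2) T = 15 is in {19, 15, 10} — holds.
(3) Z = 15, and 15 ≠ 16 — holds.
(4) Y² + Z² = 7² + 15² = 49 + 225 = 274 — holds.
(5) W = 5 = 5 (first disjunct) — holds.
(6) W=5, T=15, Y=7; 1 of them equals 15 — holds.
(7) 15 / 3 = 5, so 3 divides 15 — holds.
(8) max(7, 15) = 15, not 12 — does not hold.
(9) gcd(5, 15) = 5 — holds.

Violated: 8.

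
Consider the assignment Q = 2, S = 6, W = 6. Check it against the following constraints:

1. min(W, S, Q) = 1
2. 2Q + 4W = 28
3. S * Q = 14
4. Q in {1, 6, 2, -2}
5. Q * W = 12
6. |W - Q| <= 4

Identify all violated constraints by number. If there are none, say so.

1. min(6, 6, 2) = 2, not 1 — violated.
2. 2Q + 4W = 2(2) + 4(6) = 28 — satisfied.
3. S * Q = 6 * 2 = 12, not 14 — violated.
4. Q = 2 is in {1, 6, 2, -2} — satisfied.
5. Q * W = 2 * 6 = 12 — satisfied.
6. |6 - 2| = 4; 4 ≤ 4 — satisfied.

The assignment fails constraints 1 and 3.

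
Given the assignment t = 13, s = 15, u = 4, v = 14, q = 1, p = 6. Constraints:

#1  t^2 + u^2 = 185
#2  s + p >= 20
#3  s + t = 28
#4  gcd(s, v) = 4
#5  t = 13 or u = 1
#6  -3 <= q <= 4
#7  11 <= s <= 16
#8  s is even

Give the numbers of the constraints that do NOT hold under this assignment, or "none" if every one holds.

#1 t^2 + u^2 = 13^2 + 4^2 = 169 + 16 = 185  true
#2 s + p = 15 + 6 = 21; 21 ≥ 20  true
#3 s + t = 15 + 13 = 28  true
#4 gcd(15, 14) = 1, not 4  false
#5 t = 13 = 13 (first disjunct)  true
#6 q = 1 lies in [-3, 4]  true
#7 s = 15 lies in [11, 16]  true
#8 s = 15 is odd  false

Constraints 4 and 8 are violated.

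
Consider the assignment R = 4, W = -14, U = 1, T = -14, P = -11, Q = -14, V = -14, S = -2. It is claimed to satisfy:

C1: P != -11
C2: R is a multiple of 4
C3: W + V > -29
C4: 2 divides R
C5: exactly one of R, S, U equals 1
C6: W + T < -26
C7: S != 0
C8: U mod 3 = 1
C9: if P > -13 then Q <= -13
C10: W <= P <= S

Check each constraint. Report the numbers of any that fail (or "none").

C1: P = -11, but -11 is required to differ — fails.
C2: 4 / 4 = 1, so 4 divides 4 — holds.
C3: W + V = -14 + (-14) = -28; -28 > -29 — holds.
C4: 4 / 2 = 2, so 2 divides 4 — holds.
C5: R=4, S=-2, U=1; 1 of them equals 1 — holds.
C6: W + T = -14 + (-14) = -28; -28 < -26 — holds.
C7: S = -2, and -2 ≠ 0 — holds.
C8: 1 mod 3 = 1 — holds.
C9: P = -11 > -13, so we need Q ≤ -13; Q = -14 ≤ -13 — holds.
C10: values -14 <= -11 <= -2 — holds.

The assignment fails constraint 1.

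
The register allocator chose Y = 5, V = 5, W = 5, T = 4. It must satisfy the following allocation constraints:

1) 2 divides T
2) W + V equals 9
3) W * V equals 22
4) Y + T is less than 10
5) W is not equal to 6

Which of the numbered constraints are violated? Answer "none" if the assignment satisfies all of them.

Constraints 2 and 3 do not hold.

1) 4 / 2 = 2, so 2 divides 4 — OK.
2) W + V = 5 + 5 = 10, not 9 — violated.
3) W * V = 5 * 5 = 25, not 22 — violated.
4) Y + T = 5 + 4 = 9; 9 < 10 — OK.
5) W = 5, and 5 ≠ 6 — OK.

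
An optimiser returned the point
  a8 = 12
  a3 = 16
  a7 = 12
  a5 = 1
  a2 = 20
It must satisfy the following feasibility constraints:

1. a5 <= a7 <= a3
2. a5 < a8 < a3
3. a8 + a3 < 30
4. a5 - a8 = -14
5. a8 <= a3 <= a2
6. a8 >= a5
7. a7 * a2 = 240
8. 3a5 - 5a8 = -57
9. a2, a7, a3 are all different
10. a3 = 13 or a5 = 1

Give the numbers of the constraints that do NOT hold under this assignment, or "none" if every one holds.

Constraint 4 does not hold.

1. values 1 <= 12 <= 16 — holds.
2. values 1 < 12 < 16 — holds.
3. a8 + a3 = 12 + 16 = 28; 28 < 30 — holds.
4. a5 - a8 = 1 - 12 = -11, not -14 — does not hold.
5. values 12 <= 16 <= 20 — holds.
6. a8 = 12, a5 = 1; 12 ≥ 1 — holds.
7. a7 * a2 = 12 * 20 = 240 — holds.
8. 3a5 - 5a8 = 3(1) - 5(12) = -57 — holds.
9. values 20, 12, 16 are pairwise distinct — holds.
10. a3 = 16 ≠ 13, but a5 = 1 = 1 (second disjunct) — holds.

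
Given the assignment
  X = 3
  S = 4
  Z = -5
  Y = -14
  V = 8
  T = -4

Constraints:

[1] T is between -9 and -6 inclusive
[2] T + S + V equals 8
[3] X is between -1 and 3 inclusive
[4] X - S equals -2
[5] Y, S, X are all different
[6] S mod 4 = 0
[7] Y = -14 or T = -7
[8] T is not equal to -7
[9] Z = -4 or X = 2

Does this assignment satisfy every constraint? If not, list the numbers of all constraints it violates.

No — constraints 1, 4, and 9 are not satisfied.

[1] T = -4 is outside [-9, -6]  FAIL
[2] T + S + V = -4 + 4 + 8 = 8  OK
[3] X = 3 lies in [-1, 3]  OK
[4] X - S = 3 - 4 = -1, not -2  FAIL
[5] values -14, 4, 3 are pairwise distinct  OK
[6] 4 mod 4 = 0  OK
[7] Y = -14 = -14 (first disjunct)  OK
[8] T = -4, and -4 ≠ -7  OK
[9] Z = -5 ≠ -4 and X = 3 ≠ 2; both disjuncts false  FAIL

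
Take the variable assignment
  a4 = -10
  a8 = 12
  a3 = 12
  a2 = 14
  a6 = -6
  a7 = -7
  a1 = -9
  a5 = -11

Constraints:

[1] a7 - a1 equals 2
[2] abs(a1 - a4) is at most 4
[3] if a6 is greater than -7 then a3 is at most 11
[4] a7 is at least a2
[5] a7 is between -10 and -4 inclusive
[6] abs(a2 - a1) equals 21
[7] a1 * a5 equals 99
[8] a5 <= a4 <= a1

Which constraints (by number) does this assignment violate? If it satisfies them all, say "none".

[1] a7 - a1 = -7 - (-9) = 2  yes
[2] abs(-9 - (-10)) = 1; 1 ≤ 4  yes
[3] a6 = -6 > -7, so we need a3 ≤ 11; but a3 = 12 > 11  no
[4] a7 = -7, a2 = 14; -7 < 14 (want ≥)  no
[5] a7 = -7 lies in [-10, -4]  yes
[6] abs(14 - (-9)) = 23, not 21  no
[7] a1 * a5 = -9 * (-11) = 99  yes
[8] values -11 <= -10 <= -9  yes

Constraints 3, 4, and 6 are violated.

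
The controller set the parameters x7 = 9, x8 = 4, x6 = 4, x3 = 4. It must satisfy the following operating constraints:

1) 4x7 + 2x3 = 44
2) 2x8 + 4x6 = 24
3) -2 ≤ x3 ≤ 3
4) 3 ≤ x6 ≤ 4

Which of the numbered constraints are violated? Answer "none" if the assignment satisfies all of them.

Constraint 3 is violated.

1) 4x7 + 2x3 = 4(9) + 2(4) = 44 — holds.
2) 2x8 + 4x6 = 2(4) + 4(4) = 24 — holds.
3) x3 = 4 is outside [-2, 3] — does not hold.
4) x6 = 4 lies in [3, 4] — holds.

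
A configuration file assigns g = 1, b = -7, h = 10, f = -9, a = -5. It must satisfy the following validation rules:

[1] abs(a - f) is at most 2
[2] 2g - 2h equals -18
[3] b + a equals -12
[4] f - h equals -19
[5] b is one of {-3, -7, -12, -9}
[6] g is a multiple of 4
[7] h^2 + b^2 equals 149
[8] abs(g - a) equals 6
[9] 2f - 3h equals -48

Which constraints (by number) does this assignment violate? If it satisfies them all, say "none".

No — constraints 1 and 6 are not satisfied.

[1] abs(-5 - (-9)) = 4; 4 > 2, exceeds bound 2 — violated.
[2] 2g - 2h = 2(1) - 2(10) = -18 — satisfied.
[3] b + a = -7 + (-5) = -12 — satisfied.
[4] f - h = -9 - 10 = -19 — satisfied.
[5] b = -7 is in {-3, -7, -12, -9} — satisfied.
[6] 1 = 4*0 + 1, so 4 does not divide 1 — violated.
[7] h^2 + b^2 = 10^2 + (-7)^2 = 100 + 49 = 149 — satisfied.
[8] abs(1 - (-5)) = 6 — satisfied.
[9] 2f - 3h = 2(-9) - 3(10) = -48 — satisfied.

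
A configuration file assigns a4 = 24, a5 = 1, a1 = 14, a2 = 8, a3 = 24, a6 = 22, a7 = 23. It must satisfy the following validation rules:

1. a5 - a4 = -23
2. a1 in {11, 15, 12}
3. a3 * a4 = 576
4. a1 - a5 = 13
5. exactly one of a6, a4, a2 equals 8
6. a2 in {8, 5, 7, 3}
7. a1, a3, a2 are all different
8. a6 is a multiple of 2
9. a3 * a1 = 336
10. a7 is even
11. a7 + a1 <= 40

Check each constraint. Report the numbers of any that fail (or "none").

Constraints 2, 10 are violated.

1. a5 - a4 = 1 - 24 = -23  OK
2. a1 = 14 is not in {11, 15, 12}  FAIL
3. a3 * a4 = 24 * 24 = 576  OK
4. a1 - a5 = 14 - 1 = 13  OK
5. a6=22, a4=24, a2=8; 1 of them equals 8  OK
6. a2 = 8 is in {8, 5, 7, 3}  OK
7. values 14, 24, 8 are pairwise distinct  OK
8. 22 / 2 = 11, so 2 divides 22  OK
9. a3 * a1 = 24 * 14 = 336  OK
10. a7 = 23 is odd  FAIL
11. a7 + a1 = 23 + 14 = 37; 37 ≤ 40  OK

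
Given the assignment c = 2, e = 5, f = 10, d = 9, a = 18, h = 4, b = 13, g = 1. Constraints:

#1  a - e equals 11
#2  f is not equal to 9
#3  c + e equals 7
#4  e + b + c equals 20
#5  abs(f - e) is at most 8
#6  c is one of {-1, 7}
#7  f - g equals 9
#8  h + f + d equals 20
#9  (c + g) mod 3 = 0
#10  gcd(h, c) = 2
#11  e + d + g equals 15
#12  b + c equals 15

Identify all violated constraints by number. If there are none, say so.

Constraints 1, 6, and 8 are violated.

#1 a - e = 18 - 5 = 13, not 11 — violated.
#2 f = 10, and 10 ≠ 9 — OK.
#3 c + e = 2 + 5 = 7 — OK.
#4 e + b + c = 5 + 13 + 2 = 20 — OK.
#5 abs(10 - 5) = 5; 5 ≤ 8 — OK.
#6 c = 2 is not in {-1, 7} — violated.
#7 f - g = 10 - 1 = 9 — OK.
#8 h + f + d = 4 + 10 + 9 = 23, not 20 — violated.
#9 c + g = 3; 3 mod 3 = 0 — OK.
#10 gcd(4, 2) = 2 — OK.
#11 e + d + g = 5 + 9 + 1 = 15 — OK.
#12 b + c = 13 + 2 = 15 — OK.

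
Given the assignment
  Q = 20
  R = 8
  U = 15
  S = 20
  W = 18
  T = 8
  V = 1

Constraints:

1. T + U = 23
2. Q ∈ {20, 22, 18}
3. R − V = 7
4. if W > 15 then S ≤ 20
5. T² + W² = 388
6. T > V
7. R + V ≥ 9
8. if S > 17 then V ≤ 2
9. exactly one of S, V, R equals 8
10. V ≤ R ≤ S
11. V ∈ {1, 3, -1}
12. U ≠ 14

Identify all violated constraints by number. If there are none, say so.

1. T + U = 8 + 15 = 23  OK
2. Q = 20 is in {20, 22, 18}  OK
3. R − V = 8 − 1 = 7  OK
4. W = 18 > 15, so we need S ≤ 20; S = 20 ≤ 20  OK
5. T² + W² = 8² + 18² = 64 + 324 = 388  OK
6. T = 8, V = 1; 8 > 1  OK
7. R + V = 8 + 1 = 9; 9 ≥ 9  OK
8. S = 20 > 17, so we need V ≤ 2; V = 1 ≤ 2  OK
9. S=20, V=1, R=8; 1 of them equals 8  OK
10. values 1 ≤ 8 ≤ 20  OK
11. V = 1 is in {1, 3, -1}  OK
12. U = 15, and 15 ≠ 14  OK

None — every constraint holds.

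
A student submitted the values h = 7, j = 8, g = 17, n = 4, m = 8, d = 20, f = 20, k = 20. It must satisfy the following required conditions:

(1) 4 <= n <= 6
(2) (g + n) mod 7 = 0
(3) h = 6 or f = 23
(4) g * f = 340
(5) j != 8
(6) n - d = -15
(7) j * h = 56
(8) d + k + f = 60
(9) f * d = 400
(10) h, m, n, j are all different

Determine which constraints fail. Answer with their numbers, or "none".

Constraints 3, 5, 6, 10 do not hold.

(1) n = 4 lies in [4, 6] — OK.
(2) g + n = 21; 21 mod 7 = 0 — OK.
(3) h = 7 ≠ 6 and f = 20 ≠ 23; both disjuncts false — violated.
(4) g * f = 17 * 20 = 340 — OK.
(5) j = 8, but 8 is required to differ — violated.
(6) n - d = 4 - 20 = -16, not -15 — violated.
(7) j * h = 8 * 7 = 56 — OK.
(8) d + k + f = 20 + 20 + 20 = 60 — OK.
(9) f * d = 20 * 20 = 400 — OK.
(10) m = j = 8, not all different — violated.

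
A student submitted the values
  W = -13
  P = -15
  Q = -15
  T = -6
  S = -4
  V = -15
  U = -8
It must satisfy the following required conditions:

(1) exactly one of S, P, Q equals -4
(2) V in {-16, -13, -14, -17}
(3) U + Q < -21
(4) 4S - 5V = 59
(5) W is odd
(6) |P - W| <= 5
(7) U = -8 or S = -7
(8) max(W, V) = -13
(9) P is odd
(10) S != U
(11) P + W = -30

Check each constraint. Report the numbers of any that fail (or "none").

Constraints 2, 11 are violated.

(1) S=-4, P=-15, Q=-15; 1 of them equals -4  true
(2) V = -15 is not in {-16, -13, -14, -17}  false
(3) U + Q = -8 + (-15) = -23; -23 < -21  true
(4) 4S - 5V = 4(-4) - 5(-15) = 59  true
(5) W = -13 is odd  true
(6) |-15 - (-13)| = 2; 2 ≤ 5  true
(7) U = -8 = -8 (first disjunct)  true
(8) max(-13, -15) = -13  true
(9) P = -15 is odd  true
(10) S = -4, U = -8; distinct  true
(11) P + W = -15 + (-13) = -28, not -30  false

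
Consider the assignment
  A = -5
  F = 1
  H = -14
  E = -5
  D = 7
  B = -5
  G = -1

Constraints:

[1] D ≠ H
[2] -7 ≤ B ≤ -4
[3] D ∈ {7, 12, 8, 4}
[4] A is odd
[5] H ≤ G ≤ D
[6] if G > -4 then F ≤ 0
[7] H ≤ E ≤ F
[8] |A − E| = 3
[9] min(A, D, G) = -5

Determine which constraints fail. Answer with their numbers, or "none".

[1] D = 7, H = -14; distinct  ✓
[2] B = -5 lies in [-7, -4]  ✓
[3] D = 7 is in {7, 12, 8, 4}  ✓
[4] A = -5 is odd  ✓
[5] values -14 ≤ -1 ≤ 7  ✓
[6] G = -1 > -4, so we need F ≤ 0; but F = 1 > 0  ✗
[7] values -14 ≤ -5 ≤ 1  ✓
[8] |-5 − (-5)| = 0, not 3  ✗
[9] min(-5, 7, -1) = -5  ✓

No — constraints 6, 8 are not satisfied.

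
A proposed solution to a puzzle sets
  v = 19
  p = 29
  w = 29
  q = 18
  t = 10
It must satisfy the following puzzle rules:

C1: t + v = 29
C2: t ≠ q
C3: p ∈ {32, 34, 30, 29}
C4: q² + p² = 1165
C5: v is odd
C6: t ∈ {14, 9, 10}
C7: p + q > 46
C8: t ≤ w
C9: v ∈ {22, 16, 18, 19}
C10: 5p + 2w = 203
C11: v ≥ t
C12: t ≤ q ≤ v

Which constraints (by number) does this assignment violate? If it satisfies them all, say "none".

All constraints are satisfied.

C1: t + v = 10 + 19 = 29  ✓
C2: t = 10, q = 18; distinct  ✓
C3: p = 29 is in {32, 34, 30, 29}  ✓
C4: q² + p² = 18² + 29² = 324 + 841 = 1165  ✓
C5: v = 19 is odd  ✓
C6: t = 10 is in {14, 9, 10}  ✓
C7: p + q = 29 + 18 = 47; 47 > 46  ✓
C8: t = 10, w = 29; 10 ≤ 29  ✓
C9: v = 19 is in {22, 16, 18, 19}  ✓
C10: 5p + 2w = 5(29) + 2(29) = 203  ✓
C11: v = 19, t = 10; 19 ≥ 10  ✓
C12: values 10 ≤ 18 ≤ 19  ✓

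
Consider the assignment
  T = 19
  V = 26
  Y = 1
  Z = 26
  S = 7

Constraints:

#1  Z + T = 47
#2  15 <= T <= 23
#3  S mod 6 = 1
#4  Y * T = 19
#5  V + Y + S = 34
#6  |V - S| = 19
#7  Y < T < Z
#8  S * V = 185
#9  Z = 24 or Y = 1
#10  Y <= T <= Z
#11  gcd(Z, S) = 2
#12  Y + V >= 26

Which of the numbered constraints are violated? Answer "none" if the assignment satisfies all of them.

No — constraints 1, 8, and 11 are not satisfied.

#1 Z + T = 26 + 19 = 45, not 47 — violated.
#2 T = 19 lies in [15, 23] — satisfied.
#3 7 mod 6 = 1 — satisfied.
#4 Y * T = 1 * 19 = 19 — satisfied.
#5 V + Y + S = 26 + 1 + 7 = 34 — satisfied.
#6 |26 - 7| = 19 — satisfied.
#7 values 1 < 19 < 26 — satisfied.
#8 S * V = 7 * 26 = 182, not 185 — violated.
#9 Z = 26 ≠ 24, but Y = 1 = 1 (second disjunct) — satisfied.
#10 values 1 <= 19 <= 26 — satisfied.
#11 gcd(26, 7) = 1, not 2 — violated.
#12 Y + V = 1 + 26 = 27; 27 ≥ 26 — satisfied.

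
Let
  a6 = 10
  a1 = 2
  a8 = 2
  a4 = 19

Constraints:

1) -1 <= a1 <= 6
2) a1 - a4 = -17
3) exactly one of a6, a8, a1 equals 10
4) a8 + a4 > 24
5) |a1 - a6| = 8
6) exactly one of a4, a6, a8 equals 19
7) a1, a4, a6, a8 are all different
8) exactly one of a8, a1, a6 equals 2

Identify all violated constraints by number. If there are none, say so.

Violated: 4, 7, and 8.

1) a1 = 2 lies in [-1, 6]  true
2) a1 - a4 = 2 - 19 = -17  true
3) a6=10, a8=2, a1=2; 1 of them equals 10  true
4) a8 + a4 = 2 + 19 = 21; 21 ≤ 24, bound 24 not met  false
5) |2 - 10| = 8  true
6) a4=19, a6=10, a8=2; 1 of them equals 19  true
7) a1 = a8 = 2, not all different  false
8) a8=2, a1=2, a6=10; 2 of them equal 2, not exactly one  false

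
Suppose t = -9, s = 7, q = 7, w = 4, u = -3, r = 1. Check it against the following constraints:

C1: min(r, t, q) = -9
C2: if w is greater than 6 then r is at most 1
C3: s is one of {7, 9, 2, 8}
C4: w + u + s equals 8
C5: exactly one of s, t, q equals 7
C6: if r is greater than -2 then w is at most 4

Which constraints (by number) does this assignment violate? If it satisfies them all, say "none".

Violated: 5.

C1: min(1, -9, 7) = -9 — holds.
C2: w = 4, not > 6; antecedent false, conditional vacuously true — holds.
C3: s = 7 is in {7, 9, 2, 8} — holds.
C4: w + u + s = 4 + (-3) + 7 = 8 — holds.
C5: s=7, t=-9, q=7; 2 of them equal 7, not exactly one — fails.
C6: r = 1 > -2, so we need w ≤ 4; w = 4 ≤ 4 — holds.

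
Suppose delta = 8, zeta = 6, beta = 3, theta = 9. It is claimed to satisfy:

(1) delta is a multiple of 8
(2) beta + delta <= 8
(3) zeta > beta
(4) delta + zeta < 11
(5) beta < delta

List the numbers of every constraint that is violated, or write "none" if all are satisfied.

No — constraints 2, 4 are not satisfied.

(1) 8 / 8 = 1, so 8 divides 8  true
(2) beta + delta = 3 + 8 = 11; 11 > 8, bound 8 not met  false
(3) zeta = 6, beta = 3; 6 > 3  true
(4) delta + zeta = 8 + 6 = 14; 14 ≥ 11, bound 11 not met  false
(5) beta = 3, delta = 8; 3 < 8  true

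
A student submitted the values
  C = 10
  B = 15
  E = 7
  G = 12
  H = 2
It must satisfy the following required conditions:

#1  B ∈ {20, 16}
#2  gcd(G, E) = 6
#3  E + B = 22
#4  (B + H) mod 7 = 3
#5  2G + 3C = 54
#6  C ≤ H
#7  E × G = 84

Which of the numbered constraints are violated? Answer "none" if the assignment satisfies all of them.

Constraints 1, 2, 6 do not hold.

#1 B = 15 is not in {20, 16}  ✘
#2 gcd(12, 7) = 1, not 6  ✘
#3 E + B = 7 + 15 = 22  ✔
#4 B + H = 17; 17 mod 7 = 3  ✔
#5 2G + 3C = 2(12) + 3(10) = 54  ✔
#6 C = 10, H = 2; 10 > 2 (want ≤)  ✘
#7 E × G = 7 × 12 = 84  ✔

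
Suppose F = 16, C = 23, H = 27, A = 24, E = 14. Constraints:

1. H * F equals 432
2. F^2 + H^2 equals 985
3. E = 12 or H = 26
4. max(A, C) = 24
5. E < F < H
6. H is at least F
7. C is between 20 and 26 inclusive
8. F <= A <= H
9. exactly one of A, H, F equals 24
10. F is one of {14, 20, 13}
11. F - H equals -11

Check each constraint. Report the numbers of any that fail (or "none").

Constraints 3 and 10 do not hold.

1. H * F = 27 * 16 = 432 — satisfied.
2. F^2 + H^2 = 16^2 + 27^2 = 256 + 729 = 985 — satisfied.
3. E = 14 ≠ 12 and H = 27 ≠ 26; both disjuncts false — violated.
4. max(24, 23) = 24 — satisfied.
5. values 14 < 16 < 27 — satisfied.
6. H = 27, F = 16; 27 ≥ 16 — satisfied.
7. C = 23 lies in [20, 26] — satisfied.
8. values 16 <= 24 <= 27 — satisfied.
9. A=24, H=27, F=16; 1 of them equals 24 — satisfied.
10. F = 16 is not in {14, 20, 13} — violated.
11. F - H = 16 - 27 = -11 — satisfied.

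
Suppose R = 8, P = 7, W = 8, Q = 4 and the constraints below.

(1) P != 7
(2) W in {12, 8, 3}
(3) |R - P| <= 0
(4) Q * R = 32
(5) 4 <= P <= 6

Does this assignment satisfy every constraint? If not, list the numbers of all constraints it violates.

Constraints 1, 3, and 5 do not hold.

(1) P = 7, but 7 is required to differ — violated.
(2) W = 8 is in {12, 8, 3} — satisfied.
(3) |8 - 7| = 1; 1 > 0, exceeds bound 0 — violated.
(4) Q * R = 4 * 8 = 32 — satisfied.
(5) P = 7 is outside [4, 6] — violated.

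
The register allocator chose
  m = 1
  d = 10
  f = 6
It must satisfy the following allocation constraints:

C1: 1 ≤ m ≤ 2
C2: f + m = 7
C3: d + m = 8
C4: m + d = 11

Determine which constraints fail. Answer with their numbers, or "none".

The assignment fails constraint 3.

C1: m = 1 lies in [1, 2]  true
C2: f + m = 6 + 1 = 7  true
C3: d + m = 10 + 1 = 11, not 8  false
C4: m + d = 1 + 10 = 11  true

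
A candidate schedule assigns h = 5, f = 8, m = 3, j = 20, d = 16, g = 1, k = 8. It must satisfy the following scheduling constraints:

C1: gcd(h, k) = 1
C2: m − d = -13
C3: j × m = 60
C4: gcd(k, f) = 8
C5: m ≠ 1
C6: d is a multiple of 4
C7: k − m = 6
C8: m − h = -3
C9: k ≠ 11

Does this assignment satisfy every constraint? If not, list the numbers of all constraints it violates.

C1: gcd(5, 8) = 1  ✔
C2: m − d = 3 − 16 = -13  ✔
C3: j × m = 20 × 3 = 60  ✔
C4: gcd(8, 8) = 8  ✔
C5: m = 3, and 3 ≠ 1  ✔
C6: 16 / 4 = 4, so 4 divides 16  ✔
C7: k − m = 8 − 3 = 5, not 6  ✘
C8: m − h = 3 − 5 = -2, not -3  ✘
C9: k = 8, and 8 ≠ 11  ✔

Violated: 7 and 8.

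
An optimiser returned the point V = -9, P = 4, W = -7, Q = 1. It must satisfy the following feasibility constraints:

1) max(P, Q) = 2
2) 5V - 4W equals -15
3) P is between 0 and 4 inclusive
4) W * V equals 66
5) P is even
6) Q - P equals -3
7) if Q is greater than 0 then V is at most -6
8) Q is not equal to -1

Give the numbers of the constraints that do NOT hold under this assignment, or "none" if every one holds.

1) max(4, 1) = 4, not 2  ✘
2) 5V - 4W = 5(-9) - 4(-7) = -17, not -15  ✘
3) P = 4 lies in [0, 4]  ✔
4) W * V = -7 * (-9) = 63, not 66  ✘
5) P = 4 is even  ✔
6) Q - P = 1 - 4 = -3  ✔
7) Q = 1 > 0, so we need V ≤ -6; V = -9 ≤ -6  ✔
8) Q = 1, and 1 ≠ -1  ✔

Violated: 1, 2, 4.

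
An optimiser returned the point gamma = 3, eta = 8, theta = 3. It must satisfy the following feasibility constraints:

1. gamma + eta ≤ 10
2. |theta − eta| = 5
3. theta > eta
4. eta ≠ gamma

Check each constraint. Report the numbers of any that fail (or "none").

Violated: 1 and 3.

1. gamma + eta = 3 + 8 = 11; 11 > 10, bound 10 not met  no
2. |3 − 8| = 5  yes
3. theta = 3, eta = 8; 3 ≤ 8 (want >)  no
4. eta = 8, gamma = 3; distinct  yes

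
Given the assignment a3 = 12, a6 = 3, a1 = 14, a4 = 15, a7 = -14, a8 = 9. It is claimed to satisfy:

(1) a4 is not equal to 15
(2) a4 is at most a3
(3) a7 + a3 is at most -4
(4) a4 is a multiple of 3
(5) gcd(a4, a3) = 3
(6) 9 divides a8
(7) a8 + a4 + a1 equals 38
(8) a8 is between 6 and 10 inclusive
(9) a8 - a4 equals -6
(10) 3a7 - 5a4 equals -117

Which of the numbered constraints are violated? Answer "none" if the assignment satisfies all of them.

No — constraints 1, 2, 3 are not satisfied.

(1) a4 = 15, but 15 is required to differ  no
(2) a4 = 15, a3 = 12; 15 > 12 (want ≤)  no
(3) a7 + a3 = -14 + 12 = -2; -2 > -4, bound -4 not met  no
(4) 15 / 3 = 5, so 3 divides 15  yes
(5) gcd(15, 12) = 3  yes
(6) 9 / 9 = 1, so 9 divides 9  yes
(7) a8 + a4 + a1 = 9 + 15 + 14 = 38  yes
(8) a8 = 9 lies in [6, 10]  yes
(9) a8 - a4 = 9 - 15 = -6  yes
(10) 3a7 - 5a4 = 3(-14) - 5(15) = -117  yes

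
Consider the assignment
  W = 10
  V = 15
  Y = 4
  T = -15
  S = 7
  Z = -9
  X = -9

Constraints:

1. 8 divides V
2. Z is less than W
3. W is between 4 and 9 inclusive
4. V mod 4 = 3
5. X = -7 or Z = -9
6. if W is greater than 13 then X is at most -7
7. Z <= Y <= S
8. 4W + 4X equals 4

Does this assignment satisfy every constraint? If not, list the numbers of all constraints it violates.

Violated: 1 and 3.

1. 15 = 8*1 + 7, so 8 does not divide 15 — violated.
2. Z = -9, W = 10; -9 < 10 — satisfied.
3. W = 10 is outside [4, 9] — violated.
4. 15 mod 4 = 3 — satisfied.
5. X = -9 ≠ -7, but Z = -9 = -9 (second disjunct) — satisfied.
6. W = 10, not > 13; antecedent false, conditional vacuously true — satisfied.
7. values -9 <= 4 <= 7 — satisfied.
8. 4W + 4X = 4(10) + 4(-9) = 4 — satisfied.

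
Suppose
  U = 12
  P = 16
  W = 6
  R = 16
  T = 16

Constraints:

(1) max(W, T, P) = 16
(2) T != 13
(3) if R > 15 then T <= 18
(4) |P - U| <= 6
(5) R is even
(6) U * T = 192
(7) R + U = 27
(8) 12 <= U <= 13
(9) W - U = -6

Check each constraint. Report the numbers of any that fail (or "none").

No — constraint 7 is not satisfied.

(1) max(6, 16, 16) = 16 — holds.
(2) T = 16, and 16 ≠ 13 — holds.
(3) R = 16 > 15, so we need T ≤ 18; T = 16 ≤ 18 — holds.
(4) |16 - 12| = 4; 4 ≤ 6 — holds.
(5) R = 16 is even — holds.
(6) U * T = 12 * 16 = 192 — holds.
(7) R + U = 16 + 12 = 28, not 27 — does not hold.
(8) U = 12 lies in [12, 13] — holds.
(9) W - U = 6 - 12 = -6 — holds.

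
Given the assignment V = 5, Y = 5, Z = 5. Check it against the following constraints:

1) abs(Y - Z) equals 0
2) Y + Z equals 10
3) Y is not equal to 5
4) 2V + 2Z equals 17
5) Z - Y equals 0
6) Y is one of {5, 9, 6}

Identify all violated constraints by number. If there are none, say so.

Constraints 3 and 4 are violated.

1) abs(5 - 5) = 0 — OK.
2) Y + Z = 5 + 5 = 10 — OK.
3) Y = 5, but 5 is required to differ — violated.
4) 2V + 2Z = 2(5) + 2(5) = 20, not 17 — violated.
5) Z - Y = 5 - 5 = 0 — OK.
6) Y = 5 is in {5, 9, 6} — OK.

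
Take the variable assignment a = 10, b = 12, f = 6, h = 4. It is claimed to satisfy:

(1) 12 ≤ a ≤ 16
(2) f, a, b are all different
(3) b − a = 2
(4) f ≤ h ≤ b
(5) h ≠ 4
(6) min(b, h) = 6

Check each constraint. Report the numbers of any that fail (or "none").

The assignment fails constraints 1, 4, 5, and 6.

(1) a = 10 is outside [12, 16] — violated.
(2) values 6, 10, 12 are pairwise distinct — satisfied.
(3) b − a = 12 − 10 = 2 — satisfied.
(4) values 6, 4, 12; f = 6 is not ≤ h = 4 — violated.
(5) h = 4, but 4 is required to differ — violated.
(6) min(12, 4) = 4, not 6 — violated.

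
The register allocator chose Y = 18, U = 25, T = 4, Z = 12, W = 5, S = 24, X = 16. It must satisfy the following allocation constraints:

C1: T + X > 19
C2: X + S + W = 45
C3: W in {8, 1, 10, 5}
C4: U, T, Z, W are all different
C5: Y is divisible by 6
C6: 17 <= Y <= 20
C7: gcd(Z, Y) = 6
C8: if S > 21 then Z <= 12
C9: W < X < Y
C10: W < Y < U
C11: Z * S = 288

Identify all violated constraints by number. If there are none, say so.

C1: T + X = 4 + 16 = 20; 20 > 19  OK
C2: X + S + W = 16 + 24 + 5 = 45  OK
C3: W = 5 is in {8, 1, 10, 5}  OK
C4: values 25, 4, 12, 5 are pairwise distinct  OK
C5: 18 / 6 = 3, so 6 divides 18  OK
C6: Y = 18 lies in [17, 20]  OK
C7: gcd(12, 18) = 6  OK
C8: S = 24 > 21, so we need Z ≤ 12; Z = 12 ≤ 12  OK
C9: values 5 < 16 < 18  OK
C10: values 5 < 18 < 25  OK
C11: Z * S = 12 * 24 = 288  OK

None — every constraint holds.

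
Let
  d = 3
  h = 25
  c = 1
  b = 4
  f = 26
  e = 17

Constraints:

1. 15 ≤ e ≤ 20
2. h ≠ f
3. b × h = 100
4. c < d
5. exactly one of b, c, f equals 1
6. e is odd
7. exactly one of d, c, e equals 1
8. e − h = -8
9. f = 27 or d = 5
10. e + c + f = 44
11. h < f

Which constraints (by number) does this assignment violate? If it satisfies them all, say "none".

1. e = 17 lies in [15, 20] — holds.
2. h = 25, f = 26; distinct — holds.
3. b × h = 4 × 25 = 100 — holds.
4. c = 1, d = 3; 1 < 3 — holds.
5. b=4, c=1, f=26; 1 of them equals 1 — holds.
6. e = 17 is odd — holds.
7. d=3, c=1, e=17; 1 of them equals 1 — holds.
8. e − h = 17 − 25 = -8 — holds.
9. f = 26 ≠ 27 and d = 3 ≠ 5; both disjuncts false — fails.
10. e + c + f = 17 + 1 + 26 = 44 — holds.
11. h = 25, f = 26; 25 < 26 — holds.

Constraint 9 does not hold.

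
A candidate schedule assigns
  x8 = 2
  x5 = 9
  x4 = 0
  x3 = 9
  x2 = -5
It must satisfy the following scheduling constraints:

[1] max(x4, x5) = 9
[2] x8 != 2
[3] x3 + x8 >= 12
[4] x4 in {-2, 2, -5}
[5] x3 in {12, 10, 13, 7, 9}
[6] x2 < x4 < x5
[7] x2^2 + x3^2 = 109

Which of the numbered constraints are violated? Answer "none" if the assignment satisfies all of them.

The assignment fails constraints 2, 3, 4, and 7.

[1] max(0, 9) = 9  holds
[2] x8 = 2, but 2 is required to differ  fails
[3] x3 + x8 = 9 + 2 = 11; 11 < 12, bound 12 not met  fails
[4] x4 = 0 is not in {-2, 2, -5}  fails
[5] x3 = 9 is in {12, 10, 13, 7, 9}  holds
[6] values -5 < 0 < 9  holds
[7] x2^2 + x3^2 = (-5)^2 + 9^2 = 25 + 81 = 106, not 109  fails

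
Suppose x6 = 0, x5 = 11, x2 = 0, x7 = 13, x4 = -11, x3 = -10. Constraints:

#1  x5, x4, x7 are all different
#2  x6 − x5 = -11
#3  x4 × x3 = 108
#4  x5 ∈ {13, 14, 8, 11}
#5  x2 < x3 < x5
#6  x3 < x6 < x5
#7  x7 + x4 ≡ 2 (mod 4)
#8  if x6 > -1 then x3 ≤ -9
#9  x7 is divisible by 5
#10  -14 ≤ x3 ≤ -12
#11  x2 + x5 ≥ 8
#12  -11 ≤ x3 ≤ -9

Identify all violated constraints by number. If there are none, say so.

Violated: 3, 5, 9, 10.

#1 values 11, -11, 13 are pairwise distinct — satisfied.
#2 x6 − x5 = 0 − 11 = -11 — satisfied.
#3 x4 × x3 = -11 × (-10) = 110, not 108 — violated.
#4 x5 = 11 is in {13, 14, 8, 11} — satisfied.
#5 values 0, -10, 11; x2 = 0 is not < x3 = -10 — violated.
#6 values -10 < 0 < 11 — satisfied.
#7 x7 + x4 = 2; 2 mod 4 = 2 — satisfied.
#8 x6 = 0 > -1, so we need x3 ≤ -9; x3 = -10 ≤ -9 — satisfied.
#9 13 = 5×2 + 3, so 5 does not divide 13 — violated.
#10 x3 = -10 is outside [-14, -12] — violated.
#11 x2 + x5 = 0 + 11 = 11; 11 ≥ 8 — satisfied.
#12 x3 = -10 lies in [-11, -9] — satisfied.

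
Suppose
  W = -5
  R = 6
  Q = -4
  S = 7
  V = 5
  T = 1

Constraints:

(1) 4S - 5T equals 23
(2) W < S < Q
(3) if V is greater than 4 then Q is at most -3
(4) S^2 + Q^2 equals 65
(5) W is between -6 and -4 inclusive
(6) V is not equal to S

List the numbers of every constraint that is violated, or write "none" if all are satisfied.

(1) 4S - 5T = 4(7) - 5(1) = 23 — holds.
(2) values -5, 7, -4; S = 7 is not < Q = -4 — does not hold.
(3) V = 5 > 4, so we need Q ≤ -3; Q = -4 ≤ -3 — holds.
(4) S^2 + Q^2 = 7^2 + (-4)^2 = 49 + 16 = 65 — holds.
(5) W = -5 lies in [-6, -4] — holds.
(6) V = 5, S = 7; distinct — holds.

No — constraint 2 is not satisfied.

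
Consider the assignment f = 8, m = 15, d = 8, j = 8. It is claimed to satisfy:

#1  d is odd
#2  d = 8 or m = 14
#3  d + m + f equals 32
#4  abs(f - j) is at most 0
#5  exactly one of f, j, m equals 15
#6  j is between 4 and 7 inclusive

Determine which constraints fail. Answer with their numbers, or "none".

Violated: 1, 3, 6.

#1 d = 8 is even  FAIL
#2 d = 8 = 8 (first disjunct)  OK
#3 d + m + f = 8 + 15 + 8 = 31, not 32  FAIL
#4 abs(8 - 8) = 0; 0 ≤ 0  OK
#5 f=8, j=8, m=15; 1 of them equals 15  OK
#6 j = 8 is outside [4, 7]  FAIL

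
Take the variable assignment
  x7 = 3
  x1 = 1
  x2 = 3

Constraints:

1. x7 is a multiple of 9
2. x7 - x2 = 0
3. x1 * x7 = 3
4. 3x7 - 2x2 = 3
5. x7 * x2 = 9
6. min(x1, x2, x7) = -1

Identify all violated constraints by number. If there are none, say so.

The assignment fails constraints 1 and 6.

1. 3 = 9*0 + 3, so 9 does not divide 3 — fails.
2. x7 - x2 = 3 - 3 = 0 — holds.
3. x1 * x7 = 1 * 3 = 3 — holds.
4. 3x7 - 2x2 = 3(3) - 2(3) = 3 — holds.
5. x7 * x2 = 3 * 3 = 9 — holds.
6. min(1, 3, 3) = 1, not -1 — fails.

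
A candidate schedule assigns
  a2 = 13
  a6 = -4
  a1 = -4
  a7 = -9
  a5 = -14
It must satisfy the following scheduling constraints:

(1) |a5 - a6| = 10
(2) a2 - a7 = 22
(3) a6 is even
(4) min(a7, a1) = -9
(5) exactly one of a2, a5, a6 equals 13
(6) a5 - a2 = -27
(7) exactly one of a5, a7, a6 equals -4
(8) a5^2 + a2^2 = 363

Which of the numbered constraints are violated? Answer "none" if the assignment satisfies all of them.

The assignment fails constraint 8.

(1) |-14 - (-4)| = 10 — holds.
(2) a2 - a7 = 13 - (-9) = 22 — holds.
(3) a6 = -4 is even — holds.
(4) min(-9, -4) = -9 — holds.
(5) a2=13, a5=-14, a6=-4; 1 of them equals 13 — holds.
(6) a5 - a2 = -14 - 13 = -27 — holds.
(7) a5=-14, a7=-9, a6=-4; 1 of them equals -4 — holds.
(8) a5^2 + a2^2 = (-14)^2 + 13^2 = 196 + 169 = 365, not 363 — fails.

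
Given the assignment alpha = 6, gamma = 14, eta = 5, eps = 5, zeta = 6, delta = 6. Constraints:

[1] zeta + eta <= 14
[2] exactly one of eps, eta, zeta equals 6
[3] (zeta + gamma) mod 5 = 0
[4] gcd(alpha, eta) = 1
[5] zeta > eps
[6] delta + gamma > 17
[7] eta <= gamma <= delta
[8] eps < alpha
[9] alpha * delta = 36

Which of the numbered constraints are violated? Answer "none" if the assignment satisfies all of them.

Constraint 7 is violated.

[1] zeta + eta = 6 + 5 = 11; 11 ≤ 14 — satisfied.
[2] eps=5, eta=5, zeta=6; 1 of them equals 6 — satisfied.
[3] zeta + gamma = 20; 20 mod 5 = 0 — satisfied.
[4] gcd(6, 5) = 1 — satisfied.
[5] zeta = 6, eps = 5; 6 > 5 — satisfied.
[6] delta + gamma = 6 + 14 = 20; 20 > 17 — satisfied.
[7] values 5, 14, 6; gamma = 14 is not <= delta = 6 — violated.
[8] eps = 5, alpha = 6; 5 < 6 — satisfied.
[9] alpha * delta = 6 * 6 = 36 — satisfied.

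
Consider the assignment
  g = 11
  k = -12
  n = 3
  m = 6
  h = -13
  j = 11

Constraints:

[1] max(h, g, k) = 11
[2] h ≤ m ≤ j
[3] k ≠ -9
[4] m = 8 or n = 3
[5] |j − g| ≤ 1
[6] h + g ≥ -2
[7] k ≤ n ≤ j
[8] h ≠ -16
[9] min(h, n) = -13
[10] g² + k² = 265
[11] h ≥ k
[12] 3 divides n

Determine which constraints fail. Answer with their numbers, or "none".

The assignment fails constraint 11.

[1] max(-13, 11, -12) = 11  yes
[2] values -13 ≤ 6 ≤ 11  yes
[3] k = -12, and -12 ≠ -9  yes
[4] m = 6 ≠ 8, but n = 3 = 3 (second disjunct)  yes
[5] |11 − 11| = 0; 0 ≤ 1  yes
[6] h + g = -13 + 11 = -2; -2 ≥ -2  yes
[7] values -12 ≤ 3 ≤ 11  yes
[8] h = -13, and -13 ≠ -16  yes
[9] min(-13, 3) = -13  yes
[10] g² + k² = 11² + (-12)² = 121 + 144 = 265  yes
[11] h = -13, k = -12; -13 < -12 (want ≥)  no
[12] 3 / 3 = 1, so 3 divides 3  yes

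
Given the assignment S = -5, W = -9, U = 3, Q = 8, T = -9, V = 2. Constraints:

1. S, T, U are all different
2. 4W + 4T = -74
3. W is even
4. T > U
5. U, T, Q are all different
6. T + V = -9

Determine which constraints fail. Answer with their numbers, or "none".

Constraints 2, 3, 4, 6 are violated.

1. values -5, -9, 3 are pairwise distinct  ✔
2. 4W + 4T = 4(-9) + 4(-9) = -72, not -74  ✘
3. W = -9 is odd  ✘
4. T = -9, U = 3; -9 ≤ 3 (want >)  ✘
5. values 3, -9, 8 are pairwise distinct  ✔
6. T + V = -9 + 2 = -7, not -9  ✘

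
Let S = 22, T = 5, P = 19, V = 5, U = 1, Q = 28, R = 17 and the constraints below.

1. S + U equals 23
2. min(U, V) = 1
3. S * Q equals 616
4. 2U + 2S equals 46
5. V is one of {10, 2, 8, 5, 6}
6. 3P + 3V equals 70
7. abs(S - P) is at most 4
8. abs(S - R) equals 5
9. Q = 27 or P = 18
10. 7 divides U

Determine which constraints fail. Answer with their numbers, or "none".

Violated: 6, 9, and 10.

1. S + U = 22 + 1 = 23 — satisfied.
2. min(1, 5) = 1 — satisfied.
3. S * Q = 22 * 28 = 616 — satisfied.
4. 2U + 2S = 2(1) + 2(22) = 46 — satisfied.
5. V = 5 is in {10, 2, 8, 5, 6} — satisfied.
6. 3P + 3V = 3(19) + 3(5) = 72, not 70 — violated.
7. abs(22 - 19) = 3; 3 ≤ 4 — satisfied.
8. abs(22 - 17) = 5 — satisfied.
9. Q = 28 ≠ 27 and P = 19 ≠ 18; both disjuncts false — violated.
10. 1 = 7*0 + 1, so 7 does not divide 1 — violated.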